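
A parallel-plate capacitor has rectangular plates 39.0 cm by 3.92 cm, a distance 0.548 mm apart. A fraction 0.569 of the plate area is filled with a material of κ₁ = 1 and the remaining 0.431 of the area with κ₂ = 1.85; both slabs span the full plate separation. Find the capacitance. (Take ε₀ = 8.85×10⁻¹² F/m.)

A = 39.0 × 3.92 cm² = 1.53×10⁻² m².
Side-by-side slabs ⇒ two capacitors in parallel, each spanning the full gap.
C₁ = κ₁ε₀A₁/d = 1.00 × 8.85×10⁻¹² × 8.70×10⁻³ / 5.48×10⁻⁴ = 1.40×10⁻¹⁰ F.
C₂ = κ₂ε₀A₂/d = 1.85 × 8.85×10⁻¹² × 6.59×10⁻³ / 5.48×10⁻⁴ = 1.97×10⁻¹⁰ F.
C = C₁ + C₂ = 3.37×10⁻¹⁰ F.

C ≈ 337 pF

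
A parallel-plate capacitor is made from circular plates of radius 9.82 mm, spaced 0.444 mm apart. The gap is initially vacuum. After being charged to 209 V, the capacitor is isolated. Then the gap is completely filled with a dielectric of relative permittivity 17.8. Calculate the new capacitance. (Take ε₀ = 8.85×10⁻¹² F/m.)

A = π(9.82 mm)² = 3.03×10⁻⁴ m².
Initially C₁ = ε₀A/d = 8.85×10⁻¹² × 3.03×10⁻⁴ / 4.44×10⁻⁴ = 6.04×10⁻¹² F.
C = κε₀A/d scales with κ, so C₂/C₁ = κ = 17.8.
C₂ = 17.8 × 6.04×10⁻¹² = 1.07×10⁻¹⁰ F.

C ≈ 107 pF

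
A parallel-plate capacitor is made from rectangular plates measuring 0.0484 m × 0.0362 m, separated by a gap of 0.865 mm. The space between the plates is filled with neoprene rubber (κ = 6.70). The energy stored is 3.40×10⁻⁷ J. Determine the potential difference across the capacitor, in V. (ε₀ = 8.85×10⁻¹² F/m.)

A = 0.0484 × 0.0362 m² = 1.75×10⁻³ m².
C = κε₀A/d = 6.70 × 8.85×10⁻¹² × 1.75×10⁻³ / 8.65×10⁻⁴ = 1.20×10⁻¹⁰ F.
V = √(2U/C) = √(2 × 3.40×10⁻⁷ / 1.20×10⁻¹⁰) = 75.2 V.

V ≈ 75.2 V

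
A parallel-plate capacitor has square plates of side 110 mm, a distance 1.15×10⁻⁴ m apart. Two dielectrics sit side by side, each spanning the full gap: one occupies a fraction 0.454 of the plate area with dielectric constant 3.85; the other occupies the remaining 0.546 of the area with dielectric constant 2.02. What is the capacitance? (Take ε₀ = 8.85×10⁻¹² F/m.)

A = (110 mm)² = 1.21×10⁻² m².
Side-by-side slabs ⇒ two capacitors in parallel, each spanning the full gap.
C₁ = κ₁ε₀A₁/d = 3.85 × 8.85×10⁻¹² × 5.49×10⁻³ / 1.15×10⁻⁴ = 1.63×10⁻⁹ F.
C₂ = κ₂ε₀A₂/d = 2.02 × 8.85×10⁻¹² × 6.61×10⁻³ / 1.15×10⁻⁴ = 1.03×10⁻⁹ F.
C = C₁ + C₂ = 2.65×10⁻⁹ F.

2.65 nF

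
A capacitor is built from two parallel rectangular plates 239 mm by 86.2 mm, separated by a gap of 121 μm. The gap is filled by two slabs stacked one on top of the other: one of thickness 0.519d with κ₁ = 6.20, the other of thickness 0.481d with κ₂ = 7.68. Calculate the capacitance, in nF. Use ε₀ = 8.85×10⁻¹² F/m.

A = 239 × 86.2 mm² = 2.06×10⁻² m².
Stacked slabs ⇒ two capacitors in series, each with the full plate area.
C₁ = κ₁ε₀A/d₁ = 6.20 × 8.85×10⁻¹² × 2.06×10⁻² / 6.28×10⁻⁵ = 1.80×10⁻⁸ F.
C₂ = κ₂ε₀A/d₂ = 7.68 × 8.85×10⁻¹² × 2.06×10⁻² / 5.82×10⁻⁵ = 2.41×10⁻⁸ F.
C = (1/C₁ + 1/C₂)⁻¹ = 1.03×10⁻⁸ F.

10.3 nF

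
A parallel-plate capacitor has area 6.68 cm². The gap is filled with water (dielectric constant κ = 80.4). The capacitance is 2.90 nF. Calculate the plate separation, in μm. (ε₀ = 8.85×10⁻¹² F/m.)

d ≈ 164 μm

A = 6.68 cm² = 6.68×10⁻⁴ m².
d = κε₀A/C = 80.4 × 8.85×10⁻¹² × 6.68×10⁻⁴ / 2.90×10⁻⁹ = 1.64×10⁻⁴ m.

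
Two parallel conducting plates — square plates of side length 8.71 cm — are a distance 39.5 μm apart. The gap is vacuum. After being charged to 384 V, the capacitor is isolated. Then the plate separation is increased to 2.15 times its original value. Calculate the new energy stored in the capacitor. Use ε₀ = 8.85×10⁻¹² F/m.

A = (8.71 cm)² = 7.59×10⁻³ m².
Initially C₁ = ε₀A/d = 8.85×10⁻¹² × 7.59×10⁻³ / 3.95×10⁻⁵ = 1.70×10⁻⁹ F.
U₁ = 1.25×10⁻⁴ J.
Isolated ⇒ Q is held fixed. C₂ = 0.465 C₁ and U = Q²/(2C), so U₂/U₁ = C₁/C₂ = 2.15.
U₂ = 2.15 × 1.25×10⁻⁴ = 2.69×10⁻⁴ J.

U ≈ 269 μJ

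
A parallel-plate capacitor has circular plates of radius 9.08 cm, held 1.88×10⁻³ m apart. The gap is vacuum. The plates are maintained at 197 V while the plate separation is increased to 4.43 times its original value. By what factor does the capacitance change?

C = ε₀A/d scales as 1/d, so C₂/C₁ = d₁/d₂ = 1/4.43 = 0.226.

C₂/C₁ ≈ 0.226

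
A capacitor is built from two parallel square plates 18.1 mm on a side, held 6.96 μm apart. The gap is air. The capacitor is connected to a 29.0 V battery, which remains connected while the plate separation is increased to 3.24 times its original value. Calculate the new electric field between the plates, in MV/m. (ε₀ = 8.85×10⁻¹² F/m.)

A = (18.1 mm)² = 3.28×10⁻⁴ m².
Initially C₁ = ε₀A/d = 8.85×10⁻¹² × 3.28×10⁻⁴ / 6.96×10⁻⁶ = 4.17×10⁻¹⁰ F.
E₁ = 4.17×10⁶ V/m.
Battery connected ⇒ V is held fixed. E = V/d, so E₂/E₁ = d₁/d₂ = 0.309.
E₂ = 0.309 × 4.17×10⁶ = 1.29×10⁶ V/m.

E ≈ 1.29 MV/m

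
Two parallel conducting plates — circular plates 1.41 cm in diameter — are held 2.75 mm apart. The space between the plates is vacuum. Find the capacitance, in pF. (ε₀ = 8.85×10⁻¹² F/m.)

A = π(1.41/2 cm)² = 1.56×10⁻⁴ m².
C = ε₀A/d = 8.85×10⁻¹² × 1.56×10⁻⁴ / 2.75×10⁻³ = 5.03×10⁻¹³ F.

C ≈ 0.503 pF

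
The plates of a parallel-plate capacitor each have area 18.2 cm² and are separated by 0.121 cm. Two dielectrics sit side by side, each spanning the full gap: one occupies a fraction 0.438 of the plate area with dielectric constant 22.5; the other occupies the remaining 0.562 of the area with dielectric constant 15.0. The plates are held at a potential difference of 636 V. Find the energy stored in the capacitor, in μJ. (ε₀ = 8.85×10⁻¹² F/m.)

A = 18.2 cm² = 1.82×10⁻³ m².
Side-by-side slabs ⇒ two capacitors in parallel, each spanning the full gap.
C₁ = κ₁ε₀A₁/d = 22.5 × 8.85×10⁻¹² × 7.97×10⁻⁴ / 1.21×10⁻³ = 1.31×10⁻¹⁰ F.
C₂ = κ₂ε₀A₂/d = 15.0 × 8.85×10⁻¹² × 1.02×10⁻³ / 1.21×10⁻³ = 1.12×10⁻¹⁰ F.
C = C₁ + C₂ = 2.43×10⁻¹⁰ F.
U = ½CV² = ½ × 2.43×10⁻¹⁰ × (636)² = 4.92×10⁻⁵ J.

49.2 μJ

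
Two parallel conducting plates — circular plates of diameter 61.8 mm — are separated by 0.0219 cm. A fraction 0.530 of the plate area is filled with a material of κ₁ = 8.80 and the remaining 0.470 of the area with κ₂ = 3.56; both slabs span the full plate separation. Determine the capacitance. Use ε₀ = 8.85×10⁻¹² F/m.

A = π(61.8/2 mm)² = 3.00×10⁻³ m².
Side-by-side slabs ⇒ two capacitors in parallel, each spanning the full gap.
C₁ = κ₁ε₀A₁/d = 8.80 × 8.85×10⁻¹² × 1.59×10⁻³ / 2.19×10⁻⁴ = 5.65×10⁻¹⁰ F.
C₂ = κ₂ε₀A₂/d = 3.56 × 8.85×10⁻¹² × 1.41×10⁻³ / 2.19×10⁻⁴ = 2.03×10⁻¹⁰ F.
C = C₁ + C₂ = 7.68×10⁻¹⁰ F.

0.768 nF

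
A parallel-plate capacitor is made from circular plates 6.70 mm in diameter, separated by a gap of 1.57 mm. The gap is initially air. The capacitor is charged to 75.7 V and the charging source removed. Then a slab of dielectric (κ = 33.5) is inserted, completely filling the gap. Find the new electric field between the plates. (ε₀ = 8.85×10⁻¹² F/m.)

A = π(6.70/2 mm)² = 3.53×10⁻⁵ m².
Initially C₁ = ε₀A/d = 8.85×10⁻¹² × 3.53×10⁻⁵ / 1.57×10⁻³ = 1.99×10⁻¹³ F.
E₁ = 4.82×10⁴ V/m.
Isolated ⇒ Q is held fixed. V₂ = Q/C₂ = V₁/33.5; E = V/d, so E₂/E₁ = (V₂/V₁)(d₁/d₂) = 0.0299.
E₂ = 0.0299 × 4.82×10⁴ = 1.44×10³ V/m.

E ≈ 1.44 V/mm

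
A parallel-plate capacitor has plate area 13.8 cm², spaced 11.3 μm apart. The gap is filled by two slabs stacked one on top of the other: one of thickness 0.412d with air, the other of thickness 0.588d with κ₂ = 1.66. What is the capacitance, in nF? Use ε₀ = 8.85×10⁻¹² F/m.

C ≈ 1.41 nF

A = 13.8 cm² = 1.38×10⁻³ m².
Stacked slabs ⇒ two capacitors in series, each with the full plate area.
C₁ = κ₁ε₀A/d₁ = 1.00 × 8.85×10⁻¹² × 1.38×10⁻³ / 4.66×10⁻⁶ = 2.62×10⁻⁹ F.
C₂ = κ₂ε₀A/d₂ = 1.66 × 8.85×10⁻¹² × 1.38×10⁻³ / 6.64×10⁻⁶ = 3.05×10⁻⁹ F.
C = (1/C₁ + 1/C₂)⁻¹ = 1.41×10⁻⁹ F.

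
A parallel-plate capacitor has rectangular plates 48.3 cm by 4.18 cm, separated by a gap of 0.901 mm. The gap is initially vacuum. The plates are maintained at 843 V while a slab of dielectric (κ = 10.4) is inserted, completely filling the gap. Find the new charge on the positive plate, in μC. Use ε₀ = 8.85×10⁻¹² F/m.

Q ≈ 1.74 μC

A = 48.3 × 4.18 cm² = 2.02×10⁻² m².
Initially C₁ = ε₀A/d = 8.85×10⁻¹² × 2.02×10⁻² / 9.01×10⁻⁴ = 1.98×10⁻¹⁰ F.
Q₁ = 1.67×10⁻⁷ C.
Battery connected ⇒ V is held fixed. C₂ = 10.4 C₁ and Q = CV, so Q₂/Q₁ = C₂/C₁ = 10.4.
Q₂ = 10.4 × 1.67×10⁻⁷ = 1.74×10⁻⁶ C.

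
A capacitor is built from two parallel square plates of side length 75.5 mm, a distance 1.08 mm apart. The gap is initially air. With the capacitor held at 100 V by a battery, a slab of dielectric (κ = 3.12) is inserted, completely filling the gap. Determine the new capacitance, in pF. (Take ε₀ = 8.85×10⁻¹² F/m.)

A = (75.5 mm)² = 5.70×10⁻³ m².
Initially C₁ = ε₀A/d = 8.85×10⁻¹² × 5.70×10⁻³ / 1.08×10⁻³ = 4.67×10⁻¹¹ F.
C = κε₀A/d scales with κ, so C₂/C₁ = κ = 3.12.
C₂ = 3.12 × 4.67×10⁻¹¹ = 1.46×10⁻¹⁰ F.

C ≈ 146 pF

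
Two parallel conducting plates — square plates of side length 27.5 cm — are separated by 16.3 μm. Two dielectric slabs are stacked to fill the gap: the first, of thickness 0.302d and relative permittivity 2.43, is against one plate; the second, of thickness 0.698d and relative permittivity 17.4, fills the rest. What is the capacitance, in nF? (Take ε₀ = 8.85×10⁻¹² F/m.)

250 nF

A = (27.5 cm)² = 7.56×10⁻² m².
Stacked slabs ⇒ two capacitors in series, each with the full plate area.
C₁ = κ₁ε₀A/d₁ = 2.43 × 8.85×10⁻¹² × 7.56×10⁻² / 4.92×10⁻⁶ = 3.30×10⁻⁷ F.
C₂ = κ₂ε₀A/d₂ = 17.4 × 8.85×10⁻¹² × 7.56×10⁻² / 1.14×10⁻⁵ = 1.02×10⁻⁶ F.
C = (1/C₁ + 1/C₂)⁻¹ = 2.50×10⁻⁷ F.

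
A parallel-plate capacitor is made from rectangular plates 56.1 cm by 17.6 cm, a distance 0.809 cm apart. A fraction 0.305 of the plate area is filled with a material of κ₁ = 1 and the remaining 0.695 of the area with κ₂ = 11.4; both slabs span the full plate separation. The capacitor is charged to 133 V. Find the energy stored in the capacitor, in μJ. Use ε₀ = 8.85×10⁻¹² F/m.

A = 56.1 × 17.6 cm² = 9.87×10⁻² m².
Side-by-side slabs ⇒ two capacitors in parallel, each spanning the full gap.
C₁ = κ₁ε₀A₁/d = 1.00 × 8.85×10⁻¹² × 3.01×10⁻² / 8.09×10⁻³ = 3.29×10⁻¹¹ F.
C₂ = κ₂ε₀A₂/d = 11.4 × 8.85×10⁻¹² × 6.86×10⁻² / 8.09×10⁻³ = 8.56×10⁻¹⁰ F.
C = C₁ + C₂ = 8.89×10⁻¹⁰ F.
U = ½CV² = ½ × 8.89×10⁻¹⁰ × (133)² = 7.86×10⁻⁶ J.

7.86 μJ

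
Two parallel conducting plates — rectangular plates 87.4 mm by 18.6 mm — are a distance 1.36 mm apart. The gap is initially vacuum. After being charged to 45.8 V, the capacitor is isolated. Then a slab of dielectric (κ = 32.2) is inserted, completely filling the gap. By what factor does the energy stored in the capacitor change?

0.0311

Isolated ⇒ Q is held fixed.
C₂ = 32.2 C₁ and U = Q²/(2C), so U₂/U₁ = C₁/C₂ = 0.0311.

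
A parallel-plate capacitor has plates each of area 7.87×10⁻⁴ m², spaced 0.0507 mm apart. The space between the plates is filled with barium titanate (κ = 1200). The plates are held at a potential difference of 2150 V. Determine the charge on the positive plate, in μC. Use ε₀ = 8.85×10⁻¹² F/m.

C = κε₀A/d = 1200 × 8.85×10⁻¹² × 7.87×10⁻⁴ / 5.07×10⁻⁵ = 1.65×10⁻⁷ F.
Q = CV = 1.65×10⁻⁷ × 2150 = 3.54×10⁻⁴ C.

354 μC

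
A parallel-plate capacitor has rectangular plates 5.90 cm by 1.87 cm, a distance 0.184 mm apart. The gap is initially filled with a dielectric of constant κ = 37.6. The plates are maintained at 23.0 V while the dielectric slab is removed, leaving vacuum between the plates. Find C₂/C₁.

C = κε₀A/d scales with κ, so C₂/C₁ = 1/κ = 1/37.6 = 0.0266.

C₂/C₁ ≈ 0.0266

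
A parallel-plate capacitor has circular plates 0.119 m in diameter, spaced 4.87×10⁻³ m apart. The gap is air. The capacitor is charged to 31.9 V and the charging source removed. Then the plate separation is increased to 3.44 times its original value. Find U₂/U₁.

Isolated ⇒ Q is held fixed.
C₂ = 0.291 C₁ and U = Q²/(2C), so U₂/U₁ = C₁/C₂ = 3.44.

U₂/U₁ ≈ 3.44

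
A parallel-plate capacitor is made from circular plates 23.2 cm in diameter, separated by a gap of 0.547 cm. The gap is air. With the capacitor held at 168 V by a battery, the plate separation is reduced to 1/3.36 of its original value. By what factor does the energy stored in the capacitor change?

3.36

Battery connected ⇒ V is held fixed.
C₂ = 3.36 C₁ and U = ½CV², so U₂/U₁ = C₂/C₁ = 3.36.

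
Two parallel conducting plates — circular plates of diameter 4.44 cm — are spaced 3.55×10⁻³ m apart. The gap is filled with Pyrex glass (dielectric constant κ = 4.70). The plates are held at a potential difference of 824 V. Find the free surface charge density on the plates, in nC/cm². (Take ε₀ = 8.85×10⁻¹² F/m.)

σ ≈ 0.965 nC/cm²

A = π(4.44/2 cm)² = 1.55×10⁻³ m².
C = κε₀A/d = 4.70 × 8.85×10⁻¹² × 1.55×10⁻³ / 3.55×10⁻³ = 1.81×10⁻¹¹ F.
σ = Q/A = CV/A = 1.81×10⁻¹¹ × 824 / 1.55×10⁻³ = 9.65×10⁻⁶ C/m².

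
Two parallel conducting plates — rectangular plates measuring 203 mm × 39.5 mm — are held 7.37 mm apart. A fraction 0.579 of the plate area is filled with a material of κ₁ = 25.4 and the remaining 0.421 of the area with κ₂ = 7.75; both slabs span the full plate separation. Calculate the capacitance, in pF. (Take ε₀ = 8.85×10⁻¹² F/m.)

A = 203 × 39.5 mm² = 8.02×10⁻³ m².
Side-by-side slabs ⇒ two capacitors in parallel, each spanning the full gap.
C₁ = κ₁ε₀A₁/d = 25.4 × 8.85×10⁻¹² × 4.64×10⁻³ / 7.37×10⁻³ = 1.42×10⁻¹⁰ F.
C₂ = κ₂ε₀A₂/d = 7.75 × 8.85×10⁻¹² × 3.38×10⁻³ / 7.37×10⁻³ = 3.14×10⁻¹¹ F.
C = C₁ + C₂ = 1.73×10⁻¹⁰ F.

173 pF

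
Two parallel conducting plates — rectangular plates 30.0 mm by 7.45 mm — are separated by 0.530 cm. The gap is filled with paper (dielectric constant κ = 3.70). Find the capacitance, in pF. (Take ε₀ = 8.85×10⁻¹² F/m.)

C ≈ 1.38 pF

A = 30.0 × 7.45 mm² = 2.23×10⁻⁴ m².
C = κε₀A/d = 3.70 × 8.85×10⁻¹² × 2.23×10⁻⁴ / 5.30×10⁻³ = 1.38×10⁻¹² F.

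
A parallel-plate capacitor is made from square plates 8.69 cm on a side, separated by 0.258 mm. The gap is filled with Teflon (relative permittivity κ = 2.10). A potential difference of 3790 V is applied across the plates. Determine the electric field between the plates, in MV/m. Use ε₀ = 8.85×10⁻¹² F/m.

E ≈ 14.7 MV/m

E = V/d = 3790 / 2.58×10⁻⁴ = 1.47×10⁷ V/m.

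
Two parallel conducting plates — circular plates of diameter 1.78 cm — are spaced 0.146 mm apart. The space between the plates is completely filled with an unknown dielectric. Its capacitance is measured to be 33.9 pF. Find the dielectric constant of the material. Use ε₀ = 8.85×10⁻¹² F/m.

A = π(1.78/2 cm)² = 2.49×10⁻⁴ m².
κ = Cd/(ε₀A) = 3.39×10⁻¹¹ × 1.46×10⁻⁴ / (8.85×10⁻¹² × 2.49×10⁻⁴) = 2.25.

2.25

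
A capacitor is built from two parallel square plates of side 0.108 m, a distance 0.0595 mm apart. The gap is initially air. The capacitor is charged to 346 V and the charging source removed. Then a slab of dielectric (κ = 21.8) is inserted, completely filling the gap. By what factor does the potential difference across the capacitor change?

Isolated ⇒ Q is held fixed.
C₂ = 21.8 C₁ and V = Q/C, so V₂/V₁ = C₁/C₂ = 0.0459.

V₂/V₁ ≈ 0.0459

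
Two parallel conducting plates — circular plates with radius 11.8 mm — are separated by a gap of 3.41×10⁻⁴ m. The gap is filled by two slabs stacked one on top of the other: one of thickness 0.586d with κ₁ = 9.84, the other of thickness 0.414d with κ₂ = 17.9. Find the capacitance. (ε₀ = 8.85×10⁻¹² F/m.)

A = π(11.8 mm)² = 4.37×10⁻⁴ m².
Stacked slabs ⇒ two capacitors in series, each with the full plate area.
C₁ = κ₁ε₀A/d₁ = 9.84 × 8.85×10⁻¹² × 4.37×10⁻⁴ / 2.00×10⁻⁴ = 1.91×10⁻¹⁰ F.
C₂ = κ₂ε₀A/d₂ = 17.9 × 8.85×10⁻¹² × 4.37×10⁻⁴ / 1.41×10⁻⁴ = 4.91×10⁻¹⁰ F.
C = (1/C₁ + 1/C₂)⁻¹ = 1.37×10⁻¹⁰ F.

137 pF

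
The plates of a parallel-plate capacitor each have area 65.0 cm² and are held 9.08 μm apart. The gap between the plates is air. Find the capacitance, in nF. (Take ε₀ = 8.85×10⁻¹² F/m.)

6.34 nF

A = 65.0 cm² = 6.50×10⁻³ m².
C = ε₀A/d = 8.85×10⁻¹² × 6.50×10⁻³ / 9.08×10⁻⁶ = 6.34×10⁻⁹ F.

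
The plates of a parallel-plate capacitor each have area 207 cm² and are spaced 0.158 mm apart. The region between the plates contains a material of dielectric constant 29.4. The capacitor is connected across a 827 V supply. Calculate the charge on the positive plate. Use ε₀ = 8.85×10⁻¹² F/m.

A = 207 cm² = 2.07×10⁻² m².
C = κε₀A/d = 29.4 × 8.85×10⁻¹² × 2.07×10⁻² / 1.58×10⁻⁴ = 3.41×10⁻⁸ F.
Q = CV = 3.41×10⁻⁸ × 827 = 2.82×10⁻⁵ C.

Q ≈ 28.2 μC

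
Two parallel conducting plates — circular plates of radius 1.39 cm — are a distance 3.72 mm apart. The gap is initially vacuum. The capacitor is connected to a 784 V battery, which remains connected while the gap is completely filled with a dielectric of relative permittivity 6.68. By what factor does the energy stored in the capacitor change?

Battery connected ⇒ V is held fixed.
C₂ = 6.68 C₁ and U = ½CV², so U₂/U₁ = C₂/C₁ = 6.68.

6.68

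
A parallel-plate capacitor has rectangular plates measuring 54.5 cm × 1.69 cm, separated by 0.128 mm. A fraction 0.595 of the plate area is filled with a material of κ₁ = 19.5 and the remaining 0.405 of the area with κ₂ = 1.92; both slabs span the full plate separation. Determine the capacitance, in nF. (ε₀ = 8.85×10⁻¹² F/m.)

7.88 nF

A = 54.5 × 1.69 cm² = 9.21×10⁻³ m².
Side-by-side slabs ⇒ two capacitors in parallel, each spanning the full gap.
C₁ = κ₁ε₀A₁/d = 19.5 × 8.85×10⁻¹² × 5.48×10⁻³ / 1.28×10⁻⁴ = 7.39×10⁻⁹ F.
C₂ = κ₂ε₀A₂/d = 1.92 × 8.85×10⁻¹² × 3.73×10⁻³ / 1.28×10⁻⁴ = 4.95×10⁻¹⁰ F.
C = C₁ + C₂ = 7.88×10⁻⁹ F.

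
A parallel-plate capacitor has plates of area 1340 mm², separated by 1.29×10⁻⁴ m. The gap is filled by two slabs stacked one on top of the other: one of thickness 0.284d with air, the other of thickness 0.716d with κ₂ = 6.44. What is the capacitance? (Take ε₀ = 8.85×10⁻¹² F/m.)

C ≈ 233 pF

A = 1340 mm² = 1.34×10⁻³ m².
Stacked slabs ⇒ two capacitors in series, each with the full plate area.
C₁ = κ₁ε₀A/d₁ = 1.00 × 8.85×10⁻¹² × 1.34×10⁻³ / 3.66×10⁻⁵ = 3.24×10⁻¹⁰ F.
C₂ = κ₂ε₀A/d₂ = 6.44 × 8.85×10⁻¹² × 1.34×10⁻³ / 9.24×10⁻⁵ = 8.27×10⁻¹⁰ F.
C = (1/C₁ + 1/C₂)⁻¹ = 2.33×10⁻¹⁰ F.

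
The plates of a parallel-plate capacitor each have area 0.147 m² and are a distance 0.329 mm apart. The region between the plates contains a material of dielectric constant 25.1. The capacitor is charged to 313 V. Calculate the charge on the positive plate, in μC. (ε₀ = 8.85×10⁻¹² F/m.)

31.1 μC

C = κε₀A/d = 25.1 × 8.85×10⁻¹² × 0.147 / 3.29×10⁻⁴ = 9.93×10⁻⁸ F.
Q = CV = 9.93×10⁻⁸ × 313 = 3.11×10⁻⁵ C.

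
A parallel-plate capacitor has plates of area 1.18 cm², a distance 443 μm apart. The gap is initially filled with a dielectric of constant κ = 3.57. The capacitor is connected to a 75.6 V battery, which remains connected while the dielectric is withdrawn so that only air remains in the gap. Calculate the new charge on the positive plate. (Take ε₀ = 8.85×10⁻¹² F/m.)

A = 1.18 cm² = 1.18×10⁻⁴ m².
Initially C₁ = κε₀A/d = 3.57 × 8.85×10⁻¹² × 1.18×10⁻⁴ / 4.43×10⁻⁴ = 8.42×10⁻¹² F.
Q₁ = 6.36×10⁻¹⁰ C.
Battery connected ⇒ V is held fixed. C₂ = 0.280 C₁ and Q = CV, so Q₂/Q₁ = C₂/C₁ = 0.280.
Q₂ = 0.280 × 6.36×10⁻¹⁰ = 1.78×10⁻¹⁰ C.

178 pC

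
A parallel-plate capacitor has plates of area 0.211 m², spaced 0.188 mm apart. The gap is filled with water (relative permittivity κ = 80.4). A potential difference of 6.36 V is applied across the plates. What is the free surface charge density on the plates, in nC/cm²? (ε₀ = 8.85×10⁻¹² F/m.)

2.41 nC/cm²

C = κε₀A/d = 80.4 × 8.85×10⁻¹² × 0.211 / 1.88×10⁻⁴ = 7.99×10⁻⁷ F.
σ = Q/A = CV/A = 7.99×10⁻⁷ × 6.36 / 0.211 = 2.41×10⁻⁵ C/m².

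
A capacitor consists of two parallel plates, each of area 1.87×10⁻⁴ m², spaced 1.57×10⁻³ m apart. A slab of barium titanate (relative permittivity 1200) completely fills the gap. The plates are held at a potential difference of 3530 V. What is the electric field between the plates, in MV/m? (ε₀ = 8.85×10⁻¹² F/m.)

E = V/d = 3530 / 1.57×10⁻³ = 2.25×10⁶ V/m.

2.25 MV/m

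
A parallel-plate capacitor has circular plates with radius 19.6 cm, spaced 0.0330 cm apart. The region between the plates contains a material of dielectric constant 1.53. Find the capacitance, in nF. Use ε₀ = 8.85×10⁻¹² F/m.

4.95 nF

A = π(19.6 cm)² = 0.121 m².
C = κε₀A/d = 1.53 × 8.85×10⁻¹² × 0.121 / 3.30×10⁻⁴ = 4.95×10⁻⁹ F.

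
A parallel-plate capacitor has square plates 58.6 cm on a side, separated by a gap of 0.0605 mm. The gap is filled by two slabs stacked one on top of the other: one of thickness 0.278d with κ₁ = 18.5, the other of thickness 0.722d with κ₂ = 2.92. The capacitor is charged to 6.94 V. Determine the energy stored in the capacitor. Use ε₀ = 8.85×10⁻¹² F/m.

A = (58.6 cm)² = 0.343 m².
Stacked slabs ⇒ two capacitors in series, each with the full plate area.
C₁ = κ₁ε₀A/d₁ = 18.5 × 8.85×10⁻¹² × 0.343 / 1.68×10⁻⁵ = 3.34×10⁻⁶ F.
C₂ = κ₂ε₀A/d₂ = 2.92 × 8.85×10⁻¹² × 0.343 / 4.37×10⁻⁵ = 2.03×10⁻⁷ F.
C = (1/C₁ + 1/C₂)⁻¹ = 1.92×10⁻⁷ F.
U = ½CV² = ½ × 1.92×10⁻⁷ × (6.94)² = 4.61×10⁻⁶ J.

U ≈ 4.61 μJ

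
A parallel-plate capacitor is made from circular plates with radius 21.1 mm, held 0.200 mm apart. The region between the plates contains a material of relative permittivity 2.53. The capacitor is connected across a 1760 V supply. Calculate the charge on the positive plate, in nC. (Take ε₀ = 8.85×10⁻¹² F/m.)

A = π(21.1 mm)² = 1.40×10⁻³ m².
C = κε₀A/d = 2.53 × 8.85×10⁻¹² × 1.40×10⁻³ / 2.00×10⁻⁴ = 1.57×10⁻¹⁰ F.
Q = CV = 1.57×10⁻¹⁰ × 1760 = 2.76×10⁻⁷ C.

Q ≈ 276 nC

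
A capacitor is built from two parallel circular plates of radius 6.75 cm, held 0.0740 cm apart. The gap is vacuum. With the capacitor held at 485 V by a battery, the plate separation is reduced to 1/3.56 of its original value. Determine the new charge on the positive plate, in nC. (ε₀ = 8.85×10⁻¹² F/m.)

Q ≈ 296 nC

A = π(6.75 cm)² = 1.43×10⁻² m².
Initially C₁ = ε₀A/d = 8.85×10⁻¹² × 1.43×10⁻² / 7.40×10⁻⁴ = 1.71×10⁻¹⁰ F.
Q₁ = 8.30×10⁻⁸ C.
Battery connected ⇒ V is held fixed. C₂ = 3.56 C₁ and Q = CV, so Q₂/Q₁ = C₂/C₁ = 3.56.
Q₂ = 3.56 × 8.30×10⁻⁸ = 2.96×10⁻⁷ C.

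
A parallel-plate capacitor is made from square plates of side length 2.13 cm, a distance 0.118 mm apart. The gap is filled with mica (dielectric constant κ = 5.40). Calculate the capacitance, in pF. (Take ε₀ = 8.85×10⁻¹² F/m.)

184 pF

A = (2.13 cm)² = 4.54×10⁻⁴ m².
C = κε₀A/d = 5.40 × 8.85×10⁻¹² × 4.54×10⁻⁴ / 1.18×10⁻⁴ = 1.84×10⁻¹⁰ F.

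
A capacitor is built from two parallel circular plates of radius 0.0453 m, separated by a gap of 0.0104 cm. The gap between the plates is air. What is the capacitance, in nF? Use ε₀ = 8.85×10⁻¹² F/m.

A = π(0.0453 m)² = 6.45×10⁻³ m².
C = ε₀A/d = 8.85×10⁻¹² × 6.45×10⁻³ / 1.04×10⁻⁴ = 5.49×10⁻¹⁰ F.

0.549 nF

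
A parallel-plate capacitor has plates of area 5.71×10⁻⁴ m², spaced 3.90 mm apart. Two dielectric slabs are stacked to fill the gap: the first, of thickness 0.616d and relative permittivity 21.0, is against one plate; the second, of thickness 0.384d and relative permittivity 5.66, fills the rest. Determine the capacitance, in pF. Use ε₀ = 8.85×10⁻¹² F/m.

Stacked slabs ⇒ two capacitors in series, each with the full plate area.
C₁ = κ₁ε₀A/d₁ = 21.0 × 8.85×10⁻¹² × 5.71×10⁻⁴ / 2.40×10⁻³ = 4.42×10⁻¹¹ F.
C₂ = κ₂ε₀A/d₂ = 5.66 × 8.85×10⁻¹² × 5.71×10⁻⁴ / 1.50×10⁻³ = 1.91×10⁻¹¹ F.
C = (1/C₁ + 1/C₂)⁻¹ = 1.33×10⁻¹¹ F.

13.3 pF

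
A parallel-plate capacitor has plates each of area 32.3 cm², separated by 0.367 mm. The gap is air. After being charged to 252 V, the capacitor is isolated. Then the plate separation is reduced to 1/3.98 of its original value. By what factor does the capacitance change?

C₂/C₁ ≈ 3.98

C = ε₀A/d scales as 1/d, so C₂/C₁ = d₁/d₂ = 3.98.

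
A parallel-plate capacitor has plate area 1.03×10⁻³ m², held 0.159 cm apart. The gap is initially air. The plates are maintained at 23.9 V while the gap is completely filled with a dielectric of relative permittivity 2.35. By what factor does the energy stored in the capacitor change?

2.35

Battery connected ⇒ V is held fixed.
C₂ = 2.35 C₁ and U = ½CV², so U₂/U₁ = C₂/C₁ = 2.35.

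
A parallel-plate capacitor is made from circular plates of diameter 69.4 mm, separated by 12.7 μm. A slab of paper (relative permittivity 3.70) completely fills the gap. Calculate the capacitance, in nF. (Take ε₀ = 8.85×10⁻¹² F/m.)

A = π(69.4/2 mm)² = 3.78×10⁻³ m².
C = κε₀A/d = 3.70 × 8.85×10⁻¹² × 3.78×10⁻³ / 1.27×10⁻⁵ = 9.75×10⁻⁹ F.

9.75 nF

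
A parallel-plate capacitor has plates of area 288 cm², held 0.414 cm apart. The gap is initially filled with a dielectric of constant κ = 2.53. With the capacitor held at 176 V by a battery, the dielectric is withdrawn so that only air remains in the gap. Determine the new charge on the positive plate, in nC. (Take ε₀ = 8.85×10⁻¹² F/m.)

A = 288 cm² = 2.88×10⁻² m².
Initially C₁ = κε₀A/d = 2.53 × 8.85×10⁻¹² × 2.88×10⁻² / 4.14×10⁻³ = 1.56×10⁻¹⁰ F.
Q₁ = 2.74×10⁻⁸ C.
Battery connected ⇒ V is held fixed. C₂ = 0.395 C₁ and Q = CV, so Q₂/Q₁ = C₂/C₁ = 0.395.
Q₂ = 0.395 × 2.74×10⁻⁸ = 1.08×10⁻⁸ C.

10.8 nC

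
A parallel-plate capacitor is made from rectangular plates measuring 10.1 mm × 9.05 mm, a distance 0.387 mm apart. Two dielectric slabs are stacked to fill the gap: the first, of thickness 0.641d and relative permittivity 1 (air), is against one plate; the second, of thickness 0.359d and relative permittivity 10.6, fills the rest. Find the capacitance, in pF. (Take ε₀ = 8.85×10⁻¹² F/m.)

A = 10.1 × 9.05 mm² = 9.14×10⁻⁵ m².
Stacked slabs ⇒ two capacitors in series, each with the full plate area.
C₁ = κ₁ε₀A/d₁ = 1.00 × 8.85×10⁻¹² × 9.14×10⁻⁵ / 2.48×10⁻⁴ = 3.26×10⁻¹² F.
C₂ = κ₂ε₀A/d₂ = 10.6 × 8.85×10⁻¹² × 9.14×10⁻⁵ / 1.39×10⁻⁴ = 6.17×10⁻¹¹ F.
C = (1/C₁ + 1/C₂)⁻¹ = 3.10×10⁻¹² F.

3.10 pF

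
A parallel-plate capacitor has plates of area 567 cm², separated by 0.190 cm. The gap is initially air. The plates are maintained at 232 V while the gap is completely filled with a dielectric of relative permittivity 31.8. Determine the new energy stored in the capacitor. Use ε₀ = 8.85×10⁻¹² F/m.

226 μJ

A = 567 cm² = 5.67×10⁻² m².
Initially C₁ = ε₀A/d = 8.85×10⁻¹² × 5.67×10⁻² / 1.90×10⁻³ = 2.64×10⁻¹⁰ F.
U₁ = 7.11×10⁻⁶ J.
Battery connected ⇒ V is held fixed. C₂ = 31.8 C₁ and U = ½CV², so U₂/U₁ = C₂/C₁ = 31.8.
U₂ = 31.8 × 7.11×10⁻⁶ = 2.26×10⁻⁴ J.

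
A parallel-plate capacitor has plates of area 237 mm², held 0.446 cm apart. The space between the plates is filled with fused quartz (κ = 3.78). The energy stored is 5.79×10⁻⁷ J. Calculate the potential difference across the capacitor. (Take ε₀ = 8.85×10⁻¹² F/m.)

A = 237 mm² = 2.37×10⁻⁴ m².
C = κε₀A/d = 3.78 × 8.85×10⁻¹² × 2.37×10⁻⁴ / 4.46×10⁻³ = 1.78×10⁻¹² F.
V = √(2U/C) = √(2 × 5.79×10⁻⁷ / 1.78×10⁻¹²) = 8.07×10² V.

V ≈ 0.807 kV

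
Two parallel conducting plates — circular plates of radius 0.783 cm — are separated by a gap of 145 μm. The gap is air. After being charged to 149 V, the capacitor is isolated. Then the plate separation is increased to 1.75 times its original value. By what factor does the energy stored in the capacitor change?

Isolated ⇒ Q is held fixed.
C₂ = 0.571 C₁ and U = Q²/(2C), so U₂/U₁ = C₁/C₂ = 1.75.

U₂/U₁ ≈ 1.75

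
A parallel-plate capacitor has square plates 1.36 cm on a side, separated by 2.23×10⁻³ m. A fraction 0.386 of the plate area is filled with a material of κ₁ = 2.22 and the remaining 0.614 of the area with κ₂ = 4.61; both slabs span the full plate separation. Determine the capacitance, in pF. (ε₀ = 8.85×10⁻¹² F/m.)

C ≈ 2.71 pF

A = (1.36 cm)² = 1.85×10⁻⁴ m².
Side-by-side slabs ⇒ two capacitors in parallel, each spanning the full gap.
C₁ = κ₁ε₀A₁/d = 2.22 × 8.85×10⁻¹² × 7.14×10⁻⁵ / 2.23×10⁻³ = 6.29×10⁻¹³ F.
C₂ = κ₂ε₀A₂/d = 4.61 × 8.85×10⁻¹² × 1.14×10⁻⁴ / 2.23×10⁻³ = 2.08×10⁻¹² F.
C = C₁ + C₂ = 2.71×10⁻¹² F.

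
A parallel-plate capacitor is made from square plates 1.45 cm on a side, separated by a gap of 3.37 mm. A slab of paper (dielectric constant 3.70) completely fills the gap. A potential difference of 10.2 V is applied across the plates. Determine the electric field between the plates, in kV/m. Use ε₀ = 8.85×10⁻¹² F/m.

E = V/d = 10.2 / 3.37×10⁻³ = 3.03×10³ V/m.

E ≈ 3.03 kV/m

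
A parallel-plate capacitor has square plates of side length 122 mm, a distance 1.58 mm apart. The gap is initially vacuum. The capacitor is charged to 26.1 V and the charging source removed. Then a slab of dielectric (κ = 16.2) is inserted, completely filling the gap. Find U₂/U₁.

U₂/U₁ ≈ 0.0617

Isolated ⇒ Q is held fixed.
C₂ = 16.2 C₁ and U = Q²/(2C), so U₂/U₁ = C₁/C₂ = 0.0617.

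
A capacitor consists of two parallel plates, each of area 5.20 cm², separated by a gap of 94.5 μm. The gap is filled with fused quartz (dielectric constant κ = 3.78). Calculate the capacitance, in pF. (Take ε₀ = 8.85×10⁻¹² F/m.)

A = 5.20 cm² = 5.20×10⁻⁴ m².
C = κε₀A/d = 3.78 × 8.85×10⁻¹² × 5.20×10⁻⁴ / 9.45×10⁻⁵ = 1.84×10⁻¹⁰ F.

C ≈ 184 pF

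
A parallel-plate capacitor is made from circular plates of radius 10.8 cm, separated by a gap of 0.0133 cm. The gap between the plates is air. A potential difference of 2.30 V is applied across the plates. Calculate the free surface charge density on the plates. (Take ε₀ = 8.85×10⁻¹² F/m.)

σ ≈ 153 nC/m²

A = π(10.8 cm)² = 3.66×10⁻² m².
C = ε₀A/d = 8.85×10⁻¹² × 3.66×10⁻² / 1.33×10⁻⁴ = 2.44×10⁻⁹ F.
σ = Q/A = CV/A = 2.44×10⁻⁹ × 2.30 / 3.66×10⁻² = 1.53×10⁻⁷ C/m².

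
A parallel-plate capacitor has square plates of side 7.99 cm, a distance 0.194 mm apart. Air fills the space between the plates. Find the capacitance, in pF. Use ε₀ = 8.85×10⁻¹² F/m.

A = (7.99 cm)² = 6.38×10⁻³ m².
C = ε₀A/d = 8.85×10⁻¹² × 6.38×10⁻³ / 1.94×10⁻⁴ = 2.91×10⁻¹⁰ F.

291 pF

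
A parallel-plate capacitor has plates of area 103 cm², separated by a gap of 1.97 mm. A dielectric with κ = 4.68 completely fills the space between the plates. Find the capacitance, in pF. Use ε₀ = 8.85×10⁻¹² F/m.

A = 103 cm² = 1.03×10⁻² m².
C = κε₀A/d = 4.68 × 8.85×10⁻¹² × 1.03×10⁻² / 1.97×10⁻³ = 2.17×10⁻¹⁰ F.

C ≈ 217 pF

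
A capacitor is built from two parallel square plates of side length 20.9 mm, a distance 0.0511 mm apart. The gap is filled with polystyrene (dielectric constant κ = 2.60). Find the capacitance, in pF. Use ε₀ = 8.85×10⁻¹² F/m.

A = (20.9 mm)² = 4.37×10⁻⁴ m².
C = κε₀A/d = 2.60 × 8.85×10⁻¹² × 4.37×10⁻⁴ / 5.11×10⁻⁵ = 1.97×10⁻¹⁰ F.

C ≈ 197 pF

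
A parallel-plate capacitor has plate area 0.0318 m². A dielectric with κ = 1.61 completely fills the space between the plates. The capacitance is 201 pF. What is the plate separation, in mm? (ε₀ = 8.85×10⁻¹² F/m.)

d ≈ 2.25 mm

d = κε₀A/C = 1.61 × 8.85×10⁻¹² × 3.18×10⁻² / 2.01×10⁻¹⁰ = 2.25×10⁻³ m.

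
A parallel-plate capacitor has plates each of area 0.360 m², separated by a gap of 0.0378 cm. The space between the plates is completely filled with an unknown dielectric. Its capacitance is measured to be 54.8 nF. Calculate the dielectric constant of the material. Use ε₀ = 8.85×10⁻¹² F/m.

κ ≈ 6.50

κ = Cd/(ε₀A) = 5.48×10⁻⁸ × 3.78×10⁻⁴ / (8.85×10⁻¹² × 0.360) = 6.50.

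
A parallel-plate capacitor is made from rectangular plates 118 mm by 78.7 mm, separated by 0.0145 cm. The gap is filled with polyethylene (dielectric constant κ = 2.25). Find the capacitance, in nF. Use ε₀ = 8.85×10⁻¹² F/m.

A = 118 × 78.7 mm² = 9.29×10⁻³ m².
C = κε₀A/d = 2.25 × 8.85×10⁻¹² × 9.29×10⁻³ / 1.45×10⁻⁴ = 1.28×10⁻⁹ F.

1.28 nF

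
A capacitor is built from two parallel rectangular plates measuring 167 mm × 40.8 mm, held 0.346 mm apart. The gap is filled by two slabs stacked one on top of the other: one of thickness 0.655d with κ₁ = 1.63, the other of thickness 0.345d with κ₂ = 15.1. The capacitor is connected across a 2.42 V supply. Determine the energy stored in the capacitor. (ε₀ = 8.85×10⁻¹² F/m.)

1.20 nJ

A = 167 × 40.8 mm² = 6.81×10⁻³ m².
Stacked slabs ⇒ two capacitors in series, each with the full plate area.
C₁ = κ₁ε₀A/d₁ = 1.63 × 8.85×10⁻¹² × 6.81×10⁻³ / 2.27×10⁻⁴ = 4.34×10⁻¹⁰ F.
C₂ = κ₂ε₀A/d₂ = 15.1 × 8.85×10⁻¹² × 6.81×10⁻³ / 1.19×10⁻⁴ = 7.63×10⁻⁹ F.
C = (1/C₁ + 1/C₂)⁻¹ = 4.10×10⁻¹⁰ F.
U = ½CV² = ½ × 4.10×10⁻¹⁰ × (2.42)² = 1.20×10⁻⁹ J.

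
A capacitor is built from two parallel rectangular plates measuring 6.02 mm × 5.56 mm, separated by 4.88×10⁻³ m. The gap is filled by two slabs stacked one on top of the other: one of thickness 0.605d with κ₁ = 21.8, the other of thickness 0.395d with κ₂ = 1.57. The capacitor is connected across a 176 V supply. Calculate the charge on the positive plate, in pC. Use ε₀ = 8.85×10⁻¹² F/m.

Q ≈ 38.2 pC

A = 6.02 × 5.56 mm² = 3.35×10⁻⁵ m².
Stacked slabs ⇒ two capacitors in series, each with the full plate area.
C₁ = κ₁ε₀A/d₁ = 21.8 × 8.85×10⁻¹² × 3.35×10⁻⁵ / 2.95×10⁻³ = 2.19×10⁻¹² F.
C₂ = κ₂ε₀A/d₂ = 1.57 × 8.85×10⁻¹² × 3.35×10⁻⁵ / 1.93×10⁻³ = 2.41×10⁻¹³ F.
C = (1/C₁ + 1/C₂)⁻¹ = 2.17×10⁻¹³ F.
Q = CV = 2.17×10⁻¹³ × 176 = 3.82×10⁻¹¹ C.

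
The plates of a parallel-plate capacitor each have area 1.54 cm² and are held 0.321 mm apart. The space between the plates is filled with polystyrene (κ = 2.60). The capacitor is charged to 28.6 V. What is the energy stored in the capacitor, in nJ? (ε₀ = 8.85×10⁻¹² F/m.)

U ≈ 4.51 nJ

A = 1.54 cm² = 1.54×10⁻⁴ m².
C = κε₀A/d = 2.60 × 8.85×10⁻¹² × 1.54×10⁻⁴ / 3.21×10⁻⁴ = 1.10×10⁻¹¹ F.
U = ½CV² = ½ × 1.10×10⁻¹¹ × (28.6)² = 4.51×10⁻⁹ J.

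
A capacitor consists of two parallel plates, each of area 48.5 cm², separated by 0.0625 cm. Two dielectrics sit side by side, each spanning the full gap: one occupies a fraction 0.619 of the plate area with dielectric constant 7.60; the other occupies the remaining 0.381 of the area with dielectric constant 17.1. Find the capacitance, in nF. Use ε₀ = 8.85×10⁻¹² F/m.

A = 48.5 cm² = 4.85×10⁻³ m².
Side-by-side slabs ⇒ two capacitors in parallel, each spanning the full gap.
C₁ = κ₁ε₀A₁/d = 7.60 × 8.85×10⁻¹² × 3.00×10⁻³ / 6.25×10⁻⁴ = 3.23×10⁻¹⁰ F.
C₂ = κ₂ε₀A₂/d = 17.1 × 8.85×10⁻¹² × 1.85×10⁻³ / 6.25×10⁻⁴ = 4.47×10⁻¹⁰ F.
C = C₁ + C₂ = 7.71×10⁻¹⁰ F.

C ≈ 0.771 nF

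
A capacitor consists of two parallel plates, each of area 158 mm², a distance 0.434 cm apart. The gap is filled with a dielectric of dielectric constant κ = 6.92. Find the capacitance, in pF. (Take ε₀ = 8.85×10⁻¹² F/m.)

C ≈ 2.23 pF

A = 158 mm² = 1.58×10⁻⁴ m².
C = κε₀A/d = 6.92 × 8.85×10⁻¹² × 1.58×10⁻⁴ / 4.34×10⁻³ = 2.23×10⁻¹² F.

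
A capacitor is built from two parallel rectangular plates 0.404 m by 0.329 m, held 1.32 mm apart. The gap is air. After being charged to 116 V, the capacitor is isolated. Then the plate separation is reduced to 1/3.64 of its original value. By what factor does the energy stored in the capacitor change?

0.275

Isolated ⇒ Q is held fixed.
C₂ = 3.64 C₁ and U = Q²/(2C), so U₂/U₁ = C₁/C₂ = 0.275.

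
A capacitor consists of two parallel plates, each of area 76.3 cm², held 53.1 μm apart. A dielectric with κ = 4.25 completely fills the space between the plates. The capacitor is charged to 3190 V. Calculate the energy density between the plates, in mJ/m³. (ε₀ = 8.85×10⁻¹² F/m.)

E = V/d = 3190 / 5.31×10⁻⁵ = 6.01×10⁷ V/m.
u = ½κε₀E² = ½ × 4.25 × 8.85×10⁻¹² × (6.01×10⁷)² = 6.79×10⁴ J/m³.

u ≈ 6.79×10⁷ mJ/m³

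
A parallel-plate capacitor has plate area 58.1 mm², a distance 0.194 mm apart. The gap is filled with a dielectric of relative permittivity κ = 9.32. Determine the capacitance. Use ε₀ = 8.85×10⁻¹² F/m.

A = 58.1 mm² = 5.81×10⁻⁵ m².
C = κε₀A/d = 9.32 × 8.85×10⁻¹² × 5.81×10⁻⁵ / 1.94×10⁻⁴ = 2.47×10⁻¹¹ F.

24.7 pF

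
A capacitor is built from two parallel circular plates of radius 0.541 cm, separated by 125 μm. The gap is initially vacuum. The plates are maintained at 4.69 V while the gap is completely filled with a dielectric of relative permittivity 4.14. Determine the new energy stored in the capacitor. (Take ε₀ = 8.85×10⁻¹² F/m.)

A = π(0.541 cm)² = 9.19×10⁻⁵ m².
Initially C₁ = ε₀A/d = 8.85×10⁻¹² × 9.19×10⁻⁵ / 1.25×10⁻⁴ = 6.51×10⁻¹² F.
U₁ = 7.16×10⁻¹¹ J.
Battery connected ⇒ V is held fixed. C₂ = 4.14 C₁ and U = ½CV², so U₂/U₁ = C₂/C₁ = 4.14.
U₂ = 4.14 × 7.16×10⁻¹¹ = 2.96×10⁻¹⁰ J.

296 pJ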